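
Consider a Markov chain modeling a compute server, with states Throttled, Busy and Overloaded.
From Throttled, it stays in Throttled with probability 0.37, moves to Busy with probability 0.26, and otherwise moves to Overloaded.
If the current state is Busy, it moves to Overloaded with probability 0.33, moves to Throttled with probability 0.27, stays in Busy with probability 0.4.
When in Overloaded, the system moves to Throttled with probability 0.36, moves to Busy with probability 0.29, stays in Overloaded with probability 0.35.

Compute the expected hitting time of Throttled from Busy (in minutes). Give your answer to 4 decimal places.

3.3299

Let t(s) be the expected number of minutes to first reach Throttled from state s, with t(Throttled) = 0. Conditioning on the first minute:
t(Busy) = 1 + 0.4·t(Busy) + 0.33·t(Overloaded)
t(Overloaded) = 1 + 0.29·t(Busy) + 0.35·t(Overloaded)
Solving: t(Busy) = 3.3299, t(Overloaded) = 3.0241.
Expected minutes from Busy to Throttled: 3.3299.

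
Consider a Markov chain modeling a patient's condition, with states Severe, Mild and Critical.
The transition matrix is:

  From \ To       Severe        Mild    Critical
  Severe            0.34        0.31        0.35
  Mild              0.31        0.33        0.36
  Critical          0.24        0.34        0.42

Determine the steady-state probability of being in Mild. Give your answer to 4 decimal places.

Let the stationary distribution be π with π = πP and π_1 + π_2 + π_3 = 1.
π_1 = 0.34·π_1 + 0.31·π_2 + 0.24·π_3
π_2 = 0.31·π_1 + 0.33·π_2 + 0.34·π_3
Solving with the normalization constraint gives π = (0.2922, 0.3280, 0.3799).
So the stationary probability of Mild is 0.3280.

0.3280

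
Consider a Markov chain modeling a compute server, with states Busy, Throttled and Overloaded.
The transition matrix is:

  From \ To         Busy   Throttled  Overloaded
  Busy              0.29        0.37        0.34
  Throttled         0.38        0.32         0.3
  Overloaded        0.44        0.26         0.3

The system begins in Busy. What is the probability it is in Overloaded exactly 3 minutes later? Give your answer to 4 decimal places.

Propagate the distribution vector 3 minutes from Busy.
After 0 minutes: (1.0000, 0.0000, 0.0000)
After 1 minute: (0.2900, 0.3700, 0.3400)
After 2 minutes: (0.3743, 0.3141, 0.3116)
After 3 minutes: (0.3650, 0.3200, 0.3150)
P(in Overloaded after 3 minutes) = 0.3150

0.3150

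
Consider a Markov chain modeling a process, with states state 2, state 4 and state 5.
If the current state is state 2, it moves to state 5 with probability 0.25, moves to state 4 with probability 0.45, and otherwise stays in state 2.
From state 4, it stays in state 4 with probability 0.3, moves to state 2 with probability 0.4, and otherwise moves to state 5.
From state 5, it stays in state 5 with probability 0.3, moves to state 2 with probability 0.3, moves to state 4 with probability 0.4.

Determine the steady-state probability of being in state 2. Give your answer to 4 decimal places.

0.3379

Let the stationary distribution be π with π = πP and π_1 + π_2 + π_3 = 1.
π_1 = 0.3·π_1 + 0.4·π_2 + 0.3·π_3
π_2 = 0.45·π_1 + 0.3·π_2 + 0.4·π_3
Solving with the normalization constraint gives π = (0.3379, 0.3790, 0.2831).
So the stationary probability of state 2 is 0.3379.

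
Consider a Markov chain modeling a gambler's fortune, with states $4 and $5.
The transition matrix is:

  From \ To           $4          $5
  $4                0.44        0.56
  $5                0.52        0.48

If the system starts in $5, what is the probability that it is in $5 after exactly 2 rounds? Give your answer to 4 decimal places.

0.5216

Sum over the intermediate state after 1 round:
P = P($5→$4)·P($4→$5) + P($5→$5)·P($5→$5)
  = 0.52×0.56 + 0.48×0.48
  = 0.2912 + 0.2304 = 0.5216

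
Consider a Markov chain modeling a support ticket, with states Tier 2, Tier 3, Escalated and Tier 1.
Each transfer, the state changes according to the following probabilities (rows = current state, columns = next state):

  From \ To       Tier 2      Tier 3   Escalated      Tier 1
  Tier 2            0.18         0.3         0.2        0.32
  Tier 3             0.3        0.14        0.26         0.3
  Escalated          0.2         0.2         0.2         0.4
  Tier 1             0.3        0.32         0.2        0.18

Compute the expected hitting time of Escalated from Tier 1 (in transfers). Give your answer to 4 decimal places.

4.6297

Let t(s) be the expected number of transfers to first reach Escalated from state s, with t(Escalated) = 0. Conditioning on the first transfer:
t(Tier 2) = 1 + 0.18·t(Tier 2) + 0.3·t(Tier 3) + 0.32·t(Tier 1)
t(Tier 3) = 1 + 0.3·t(Tier 2) + 0.14·t(Tier 3) + 0.3·t(Tier 1)
t(Tier 1) = 1 + 0.3·t(Tier 2) + 0.32·t(Tier 3) + 0.18·t(Tier 1)
Solving: t(Tier 2) = 4.6339, t(Tier 3) = 4.3942, t(Tier 1) = 4.6297.
Expected transfers from Tier 1 to Escalated: 4.6297.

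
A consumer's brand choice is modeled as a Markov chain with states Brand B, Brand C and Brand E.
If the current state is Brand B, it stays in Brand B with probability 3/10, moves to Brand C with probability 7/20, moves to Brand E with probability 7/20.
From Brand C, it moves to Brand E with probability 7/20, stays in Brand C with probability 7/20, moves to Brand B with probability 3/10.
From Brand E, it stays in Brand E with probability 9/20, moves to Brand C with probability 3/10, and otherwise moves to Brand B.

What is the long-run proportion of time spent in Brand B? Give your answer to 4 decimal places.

Let the stationary distribution be π with π = πP and π_1 + π_2 + π_3 = 1.
π_1 = 0.3·π_1 + 0.3·π_2 + 0.25·π_3
π_2 = 0.35·π_1 + 0.35·π_2 + 0.3·π_3
Solving with the normalization constraint gives π = (0.2806, 0.3306, 0.3889).
So the stationary probability of Brand B is 0.2806.

0.2806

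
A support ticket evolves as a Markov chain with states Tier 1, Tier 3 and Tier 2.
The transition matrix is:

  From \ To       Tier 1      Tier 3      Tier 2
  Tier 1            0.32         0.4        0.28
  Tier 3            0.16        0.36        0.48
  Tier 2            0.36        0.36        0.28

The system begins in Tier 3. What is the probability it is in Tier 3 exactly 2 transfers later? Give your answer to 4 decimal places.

Sum over the intermediate state after 1 transfer:
P = P(Tier 3→Tier 1)·P(Tier 1→Tier 3) + P(Tier 3→Tier 3)·P(Tier 3→Tier 3) + P(Tier 3→Tier 2)·P(Tier 2→Tier 3)
  = 0.16×0.4 + 0.36×0.36 + 0.48×0.36
  = 0.0640 + 0.1296 + 0.1728 = 0.3664

0.3664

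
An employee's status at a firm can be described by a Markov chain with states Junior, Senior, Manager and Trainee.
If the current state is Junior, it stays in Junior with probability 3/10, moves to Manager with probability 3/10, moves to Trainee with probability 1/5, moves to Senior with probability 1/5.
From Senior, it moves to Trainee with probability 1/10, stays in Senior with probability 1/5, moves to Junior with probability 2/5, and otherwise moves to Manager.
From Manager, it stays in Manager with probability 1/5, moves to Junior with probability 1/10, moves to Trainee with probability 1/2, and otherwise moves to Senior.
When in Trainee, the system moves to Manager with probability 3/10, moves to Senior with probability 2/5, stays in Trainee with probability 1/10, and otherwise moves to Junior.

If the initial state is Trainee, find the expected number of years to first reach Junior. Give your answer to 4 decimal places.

4.3421

Let t(s) be the expected number of years to first reach Junior from state s, with t(Junior) = 0. Conditioning on the first year:
t(Senior) = 1 + 0.2·t(Senior) + 0.3·t(Manager) + 0.1·t(Trainee)
t(Manager) = 1 + 0.2·t(Senior) + 0.2·t(Manager) + 0.5·t(Trainee)
t(Trainee) = 1 + 0.4·t(Senior) + 0.3·t(Manager) + 0.1·t(Trainee)
Solving: t(Senior) = 3.6184, t(Manager) = 4.8684, t(Trainee) = 4.3421.
Expected years from Trainee to Junior: 4.3421.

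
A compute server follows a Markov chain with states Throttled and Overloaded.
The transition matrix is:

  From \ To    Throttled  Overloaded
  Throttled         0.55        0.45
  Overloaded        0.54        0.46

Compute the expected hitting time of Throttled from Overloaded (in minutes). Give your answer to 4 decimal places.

Let t(s) be the expected number of minutes to first reach Throttled from state s, with t(Throttled) = 0. Conditioning on the first minute:
t(Overloaded) = 1 + 0.46·t(Overloaded)
Solving: t(Overloaded) = 1.8519.
Expected minutes from Overloaded to Throttled: 1.8519.

1.8519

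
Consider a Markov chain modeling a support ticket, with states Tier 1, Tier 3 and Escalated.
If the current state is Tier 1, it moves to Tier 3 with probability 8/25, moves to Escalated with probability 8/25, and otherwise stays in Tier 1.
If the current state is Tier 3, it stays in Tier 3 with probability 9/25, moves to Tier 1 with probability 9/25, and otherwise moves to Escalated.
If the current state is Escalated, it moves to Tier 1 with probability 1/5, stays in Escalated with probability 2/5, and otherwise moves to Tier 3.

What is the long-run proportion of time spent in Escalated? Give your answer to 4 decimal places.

0.3321

Let the stationary distribution be π with π = πP and π_1 + π_2 + π_3 = 1.
π_1 = 0.36·π_1 + 0.36·π_2 + 0.2·π_3
π_2 = 0.32·π_1 + 0.36·π_2 + 0.4·π_3
Solving with the normalization constraint gives π = (0.3069, 0.3610, 0.3321).
So the stationary probability of Escalated is 0.3321.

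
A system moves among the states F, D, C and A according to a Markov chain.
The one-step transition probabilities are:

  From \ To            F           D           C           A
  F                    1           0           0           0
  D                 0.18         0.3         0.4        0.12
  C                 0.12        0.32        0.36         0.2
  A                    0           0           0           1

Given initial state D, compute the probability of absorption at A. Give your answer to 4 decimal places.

Let h(s) be the probability of absorption at A starting from transient state s. Then h(A) = 1 and h(F) = 0. By first-step analysis:
h(D) = 0.18·0 + 0.3·h(D) + 0.4·h(C) + 0.12·1
h(C) = 0.12·0 + 0.32·h(D) + 0.36·h(C) + 0.2·1
Solving: h(D) = 0.4900, h(C) = 0.5575.
Starting from D, the probability is 0.4900.

0.4900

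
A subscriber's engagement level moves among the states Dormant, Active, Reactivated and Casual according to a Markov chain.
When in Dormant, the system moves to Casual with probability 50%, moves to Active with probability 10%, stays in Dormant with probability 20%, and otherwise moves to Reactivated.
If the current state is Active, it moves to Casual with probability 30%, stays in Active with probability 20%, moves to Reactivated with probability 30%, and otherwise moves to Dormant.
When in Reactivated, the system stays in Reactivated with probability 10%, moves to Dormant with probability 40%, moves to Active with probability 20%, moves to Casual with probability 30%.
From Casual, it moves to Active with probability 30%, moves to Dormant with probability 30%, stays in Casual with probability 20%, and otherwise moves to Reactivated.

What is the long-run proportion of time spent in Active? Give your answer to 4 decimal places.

0.2050

Let the stationary distribution be π with π = πP and π_1 + π_2 + π_3 + π_4 = 1.
π_1 = 0.2·π_1 + 0.2·π_2 + 0.4·π_3 + 0.3·π_4
π_2 = 0.1·π_1 + 0.2·π_2 + 0.2·π_3 + 0.3·π_4
π_3 = 0.2·π_1 + 0.3·π_2 + 0.1·π_3 + 0.2·π_4
Solving with the normalization constraint gives π = (0.2723, 0.2050, 0.2005, 0.3222).
So the stationary probability of Active is 0.2050.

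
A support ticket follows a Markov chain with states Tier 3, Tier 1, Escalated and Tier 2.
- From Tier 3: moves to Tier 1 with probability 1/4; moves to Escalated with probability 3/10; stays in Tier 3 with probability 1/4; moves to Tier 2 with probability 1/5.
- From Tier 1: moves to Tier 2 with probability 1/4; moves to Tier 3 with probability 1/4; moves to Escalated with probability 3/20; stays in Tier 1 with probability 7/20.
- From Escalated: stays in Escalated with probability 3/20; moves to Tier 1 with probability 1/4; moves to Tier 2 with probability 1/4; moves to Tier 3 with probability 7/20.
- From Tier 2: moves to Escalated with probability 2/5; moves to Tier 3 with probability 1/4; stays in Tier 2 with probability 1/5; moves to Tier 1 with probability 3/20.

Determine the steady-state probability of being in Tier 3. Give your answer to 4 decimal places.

Let the stationary distribution be π with π = πP and π_1 + π_2 + π_3 + π_4 = 1.
π_1 = 0.25·π_1 + 0.25·π_2 + 0.35·π_3 + 0.25·π_4
π_2 = 0.25·π_1 + 0.35·π_2 + 0.25·π_3 + 0.15·π_4
π_3 = 0.3·π_1 + 0.15·π_2 + 0.15·π_3 + 0.4·π_4
Solving with the normalization constraint gives π = (0.2747, 0.2528, 0.2475, 0.2250).
So the stationary probability of Tier 3 is 0.2747.

0.2747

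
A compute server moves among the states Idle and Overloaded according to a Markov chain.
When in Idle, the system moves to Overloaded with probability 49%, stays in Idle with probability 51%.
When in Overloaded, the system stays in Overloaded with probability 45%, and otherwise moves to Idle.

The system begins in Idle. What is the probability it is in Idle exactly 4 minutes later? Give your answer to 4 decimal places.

0.5288

Propagate the distribution vector 4 minutes from Idle.
After 0 minutes: (1.0000, 0.0000)
After 1 minute: (0.5100, 0.4900)
After 2 minutes: (0.5296, 0.4704)
After 3 minutes: (0.5288, 0.4712)
After 4 minutes: (0.5288, 0.4712)
P(in Idle after 4 minutes) = 0.5288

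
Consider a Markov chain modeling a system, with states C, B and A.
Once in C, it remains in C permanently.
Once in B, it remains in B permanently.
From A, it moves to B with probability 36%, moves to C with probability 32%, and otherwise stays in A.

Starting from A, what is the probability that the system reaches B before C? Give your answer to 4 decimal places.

Let h(s) be the probability of absorption at B starting from transient state s. Then h(B) = 1 and h(C) = 0. By first-step analysis:
h(A) = 0.32·0 + 0.36·1 + 0.32·h(A)
Solving: h(A) = 0.5294.
Starting from A, the probability is 0.5294.

0.5294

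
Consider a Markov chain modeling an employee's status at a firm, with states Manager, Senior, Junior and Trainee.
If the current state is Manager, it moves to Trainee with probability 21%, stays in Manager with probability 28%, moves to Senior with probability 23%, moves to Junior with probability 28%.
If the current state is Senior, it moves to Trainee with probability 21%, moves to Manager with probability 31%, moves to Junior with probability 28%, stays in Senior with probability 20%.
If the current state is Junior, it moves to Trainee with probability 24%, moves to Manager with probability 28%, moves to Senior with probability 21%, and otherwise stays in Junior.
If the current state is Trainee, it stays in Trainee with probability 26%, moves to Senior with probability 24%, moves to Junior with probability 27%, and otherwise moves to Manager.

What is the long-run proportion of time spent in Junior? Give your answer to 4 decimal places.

Let the stationary distribution be π with π = πP and π_1 + π_2 + π_3 + π_4 = 1.
π_1 = 0.28·π_1 + 0.31·π_2 + 0.28·π_3 + 0.23·π_4
π_2 = 0.23·π_1 + 0.2·π_2 + 0.21·π_3 + 0.24·π_4
π_3 = 0.28·π_1 + 0.28·π_2 + 0.27·π_3 + 0.27·π_4
Solving with the normalization constraint gives π = (0.2751, 0.2202, 0.2750, 0.2297).
So the stationary probability of Junior is 0.2750.

0.2750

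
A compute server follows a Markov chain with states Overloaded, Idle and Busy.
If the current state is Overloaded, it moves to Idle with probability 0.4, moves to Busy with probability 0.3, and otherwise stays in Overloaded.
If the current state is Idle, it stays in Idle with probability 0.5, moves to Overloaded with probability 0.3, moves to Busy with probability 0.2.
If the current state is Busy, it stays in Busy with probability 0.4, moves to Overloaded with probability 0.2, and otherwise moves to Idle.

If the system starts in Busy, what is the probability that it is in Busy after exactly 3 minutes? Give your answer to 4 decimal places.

Propagate the distribution vector 3 minutes from Busy.
After 0 minutes: (0.0000, 0.0000, 1.0000)
After 1 minute: (0.2000, 0.4000, 0.4000)
After 2 minutes: (0.2600, 0.4400, 0.3000)
After 3 minutes: (0.2700, 0.4440, 0.2860)
P(in Busy after 3 minutes) = 0.2860

0.2860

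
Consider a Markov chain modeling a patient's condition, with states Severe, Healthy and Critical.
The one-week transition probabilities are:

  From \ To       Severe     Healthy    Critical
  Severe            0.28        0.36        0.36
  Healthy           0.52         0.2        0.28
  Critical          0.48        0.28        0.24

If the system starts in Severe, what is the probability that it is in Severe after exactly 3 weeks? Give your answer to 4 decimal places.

Propagate the distribution vector 3 weeks from Severe.
After 0 weeks: (1.0000, 0.0000, 0.0000)
After 1 week: (0.2800, 0.3600, 0.3600)
After 2 weeks: (0.4384, 0.2736, 0.2880)
After 3 weeks: (0.4033, 0.2932, 0.3036)
P(in Severe after 3 weeks) = 0.4033

0.4033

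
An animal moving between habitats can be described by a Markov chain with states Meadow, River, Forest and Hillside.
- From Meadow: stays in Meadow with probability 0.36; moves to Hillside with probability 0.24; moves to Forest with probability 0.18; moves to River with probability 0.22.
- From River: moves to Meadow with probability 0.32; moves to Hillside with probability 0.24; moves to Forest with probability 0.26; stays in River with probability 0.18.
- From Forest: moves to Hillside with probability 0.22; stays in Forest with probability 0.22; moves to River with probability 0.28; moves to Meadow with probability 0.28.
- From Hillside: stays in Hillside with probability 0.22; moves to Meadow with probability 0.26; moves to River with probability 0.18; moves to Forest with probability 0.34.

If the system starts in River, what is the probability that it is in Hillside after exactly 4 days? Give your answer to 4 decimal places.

0.2305

Propagate the distribution vector 4 days from River.
After 0 days: (0.0000, 1.0000, 0.0000, 0.0000)
After 1 day: (0.3200, 0.1800, 0.2600, 0.2400)
After 2 days: (0.3080, 0.2188, 0.2432, 0.2300)
After 3 days: (0.3088, 0.2166, 0.2440, 0.2305)
After 4 days: (0.3088, 0.2168, 0.2440, 0.2305)
P(in Hillside after 4 days) = 0.2305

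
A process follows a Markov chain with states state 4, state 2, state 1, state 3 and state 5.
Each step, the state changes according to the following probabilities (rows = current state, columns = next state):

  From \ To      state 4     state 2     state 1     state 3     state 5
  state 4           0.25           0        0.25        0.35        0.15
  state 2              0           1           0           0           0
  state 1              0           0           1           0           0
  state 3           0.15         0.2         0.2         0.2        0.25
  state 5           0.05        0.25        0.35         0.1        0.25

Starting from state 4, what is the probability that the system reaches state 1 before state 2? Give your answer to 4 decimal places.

0.7169

Let h(s) be the probability of absorption at state 1 starting from transient state s. Then h(state 1) = 1 and h(state 2) = 0. By first-step analysis:
h(state 4) = 0.25·h(state 4) + 0.25·1 + 0.35·h(state 3) + 0.15·h(state 5)
h(state 3) = 0.15·h(state 4) + 0.2·0 + 0.2·1 + 0.2·h(state 3) + 0.25·h(state 5)
h(state 5) = 0.05·h(state 4) + 0.25·0 + 0.35·1 + 0.1·h(state 3) + 0.25·h(state 5)
Solving: h(state 4) = 0.7169, h(state 3) = 0.5689, h(state 5) = 0.5903.
Starting from state 4, the probability is 0.7169.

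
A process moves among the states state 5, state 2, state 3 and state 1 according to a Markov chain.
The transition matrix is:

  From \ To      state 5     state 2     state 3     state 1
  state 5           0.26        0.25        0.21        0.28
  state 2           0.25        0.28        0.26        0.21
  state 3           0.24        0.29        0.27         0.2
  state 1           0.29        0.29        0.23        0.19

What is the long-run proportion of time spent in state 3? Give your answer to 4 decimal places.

0.2428

Let the stationary distribution be π with π = πP and π_1 + π_2 + π_3 + π_4 = 1.
π_1 = 0.26·π_1 + 0.25·π_2 + 0.24·π_3 + 0.29·π_4
π_2 = 0.25·π_1 + 0.28·π_2 + 0.29·π_3 + 0.29·π_4
π_3 = 0.21·π_1 + 0.26·π_2 + 0.27·π_3 + 0.23·π_4
Solving with the normalization constraint gives π = (0.2590, 0.2769, 0.2428, 0.2213).
So the stationary probability of state 3 is 0.2428.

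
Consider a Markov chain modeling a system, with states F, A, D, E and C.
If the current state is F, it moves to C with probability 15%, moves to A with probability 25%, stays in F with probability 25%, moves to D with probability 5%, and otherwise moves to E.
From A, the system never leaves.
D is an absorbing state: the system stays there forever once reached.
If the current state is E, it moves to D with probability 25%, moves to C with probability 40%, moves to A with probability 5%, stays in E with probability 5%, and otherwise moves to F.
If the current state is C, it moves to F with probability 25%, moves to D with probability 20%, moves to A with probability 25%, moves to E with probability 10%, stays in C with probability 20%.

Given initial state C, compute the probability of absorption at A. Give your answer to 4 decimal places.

0.5662

Let h(s) be the probability of absorption at A starting from transient state s. Then h(A) = 1 and h(D) = 0. By first-step analysis:
h(F) = 0.25·h(F) + 0.25·1 + 0.05·0 + 0.3·h(E) + 0.15·h(C)
h(E) = 0.25·h(F) + 0.05·1 + 0.25·0 + 0.05·h(E) + 0.4·h(C)
h(C) = 0.25·h(F) + 0.25·1 + 0.2·0 + 0.1·h(E) + 0.2·h(C)
Solving: h(F) = 0.6292, h(E) = 0.4566, h(C) = 0.5662.
Starting from C, the probability is 0.5662.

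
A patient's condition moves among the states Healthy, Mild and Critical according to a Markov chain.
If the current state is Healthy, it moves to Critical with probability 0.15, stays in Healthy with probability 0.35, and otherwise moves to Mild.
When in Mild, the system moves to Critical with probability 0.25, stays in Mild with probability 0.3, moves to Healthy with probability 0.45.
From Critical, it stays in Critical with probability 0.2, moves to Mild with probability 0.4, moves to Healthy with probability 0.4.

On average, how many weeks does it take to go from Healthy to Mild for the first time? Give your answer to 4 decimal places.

2.0652

Let t(s) be the expected number of weeks to first reach Mild from state s, with t(Mild) = 0. Conditioning on the first week:
t(Healthy) = 1 + 0.35·t(Healthy) + 0.15·t(Critical)
t(Critical) = 1 + 0.4·t(Healthy) + 0.2·t(Critical)
Solving: t(Healthy) = 2.0652, t(Critical) = 2.2826.
Expected weeks from Healthy to Mild: 2.0652.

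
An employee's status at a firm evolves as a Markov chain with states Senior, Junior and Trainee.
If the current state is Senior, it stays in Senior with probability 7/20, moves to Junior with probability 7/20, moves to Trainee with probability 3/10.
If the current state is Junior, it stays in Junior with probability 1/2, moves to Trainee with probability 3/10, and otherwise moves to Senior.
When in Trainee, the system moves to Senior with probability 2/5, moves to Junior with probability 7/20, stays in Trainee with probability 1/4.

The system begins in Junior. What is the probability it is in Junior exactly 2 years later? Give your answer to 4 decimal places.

0.4250

Sum over the intermediate state after 1 year:
P = P(Junior→Senior)·P(Senior→Junior) + P(Junior→Junior)·P(Junior→Junior) + P(Junior→Trainee)·P(Trainee→Junior)
  = 0.2×0.35 + 0.5×0.5 + 0.3×0.35
  = 0.0700 + 0.2500 + 0.1050 = 0.4250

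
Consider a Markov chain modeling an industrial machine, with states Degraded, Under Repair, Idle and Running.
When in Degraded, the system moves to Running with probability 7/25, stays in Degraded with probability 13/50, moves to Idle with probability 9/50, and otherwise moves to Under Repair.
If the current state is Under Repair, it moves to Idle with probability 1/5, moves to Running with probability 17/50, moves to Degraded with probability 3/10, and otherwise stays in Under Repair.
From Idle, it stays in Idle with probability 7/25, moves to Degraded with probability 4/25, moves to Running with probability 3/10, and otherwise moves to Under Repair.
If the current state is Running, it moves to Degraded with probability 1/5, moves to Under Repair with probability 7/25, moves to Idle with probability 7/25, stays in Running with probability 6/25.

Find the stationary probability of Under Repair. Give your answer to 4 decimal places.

Let the stationary distribution be π with π = πP and π_1 + π_2 + π_3 + π_4 = 1.
π_1 = 0.26·π_1 + 0.3·π_2 + 0.16·π_3 + 0.2·π_4
π_2 = 0.28·π_1 + 0.16·π_2 + 0.26·π_3 + 0.28·π_4
π_3 = 0.18·π_1 + 0.2·π_2 + 0.28·π_3 + 0.28·π_4
Solving with the normalization constraint gives π = (0.2288, 0.2458, 0.2375, 0.2880).
So the stationary probability of Under Repair is 0.2458.

0.2458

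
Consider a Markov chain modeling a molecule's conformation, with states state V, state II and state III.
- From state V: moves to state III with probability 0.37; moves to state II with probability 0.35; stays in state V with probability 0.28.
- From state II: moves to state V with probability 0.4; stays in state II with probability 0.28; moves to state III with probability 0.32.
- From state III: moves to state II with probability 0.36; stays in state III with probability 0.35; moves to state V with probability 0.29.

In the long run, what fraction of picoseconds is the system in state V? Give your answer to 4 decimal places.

Let the stationary distribution be π with π = πP and π_1 + π_2 + π_3 = 1.
π_1 = 0.28·π_1 + 0.4·π_2 + 0.29·π_3
π_2 = 0.35·π_1 + 0.28·π_2 + 0.36·π_3
Solving with the normalization constraint gives π = (0.3231, 0.3303, 0.3466).
So the stationary probability of state V is 0.3231.

0.3231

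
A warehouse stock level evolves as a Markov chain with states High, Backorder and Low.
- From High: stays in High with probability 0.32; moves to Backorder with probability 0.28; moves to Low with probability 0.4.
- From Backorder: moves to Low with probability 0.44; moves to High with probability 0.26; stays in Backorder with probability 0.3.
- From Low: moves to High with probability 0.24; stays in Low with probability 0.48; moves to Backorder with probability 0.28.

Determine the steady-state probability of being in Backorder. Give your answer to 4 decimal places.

Let the stationary distribution be π with π = πP and π_1 + π_2 + π_3 = 1.
π_1 = 0.32·π_1 + 0.26·π_2 + 0.24·π_3
π_2 = 0.28·π_1 + 0.3·π_2 + 0.28·π_3
Solving with the normalization constraint gives π = (0.2671, 0.2857, 0.4472).
So the stationary probability of Backorder is 0.2857.

0.2857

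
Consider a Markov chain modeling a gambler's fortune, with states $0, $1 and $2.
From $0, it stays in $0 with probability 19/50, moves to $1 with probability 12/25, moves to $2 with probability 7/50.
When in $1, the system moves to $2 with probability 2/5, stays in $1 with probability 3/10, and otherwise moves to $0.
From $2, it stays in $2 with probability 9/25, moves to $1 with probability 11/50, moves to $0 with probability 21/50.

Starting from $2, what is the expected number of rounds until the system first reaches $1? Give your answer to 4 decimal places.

Let t(s) be the expected number of rounds to first reach $1 from state s, with t($1) = 0. Conditioning on the first round:
t($0) = 1 + 0.38·t($0) + 0.14·t($2)
t($2) = 1 + 0.42·t($0) + 0.36·t($2)
Solving: t($0) = 2.3077, t($2) = 3.0769.
Expected rounds from $2 to $1: 3.0769.

3.0769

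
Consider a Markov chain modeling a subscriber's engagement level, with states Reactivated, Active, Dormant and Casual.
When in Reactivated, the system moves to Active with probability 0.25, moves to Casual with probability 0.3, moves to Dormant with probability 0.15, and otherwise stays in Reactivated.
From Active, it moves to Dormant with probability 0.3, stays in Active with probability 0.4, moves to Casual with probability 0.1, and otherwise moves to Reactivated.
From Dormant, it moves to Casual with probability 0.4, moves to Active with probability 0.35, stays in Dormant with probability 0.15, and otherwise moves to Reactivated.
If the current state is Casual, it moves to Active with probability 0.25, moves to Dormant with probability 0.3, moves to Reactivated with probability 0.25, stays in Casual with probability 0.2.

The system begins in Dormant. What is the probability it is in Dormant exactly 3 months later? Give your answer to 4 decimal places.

0.2284

Propagate the distribution vector 3 months from Dormant.
After 0 months: (0.0000, 0.0000, 1.0000, 0.0000)
After 1 month: (0.1000, 0.3500, 0.1500, 0.4000)
After 2 months: (0.2150, 0.3175, 0.2625, 0.2050)
After 3 months: (0.2055, 0.3239, 0.2284, 0.2423)
P(in Dormant after 3 months) = 0.2284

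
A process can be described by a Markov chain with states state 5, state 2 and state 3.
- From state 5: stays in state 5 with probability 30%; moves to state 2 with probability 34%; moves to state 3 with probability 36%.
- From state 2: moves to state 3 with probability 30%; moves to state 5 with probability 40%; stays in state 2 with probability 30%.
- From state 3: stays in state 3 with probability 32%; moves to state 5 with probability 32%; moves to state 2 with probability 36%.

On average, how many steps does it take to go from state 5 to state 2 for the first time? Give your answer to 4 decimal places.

2.8825

Let t(s) be the expected number of steps to first reach state 2 from state s, with t(state 2) = 0. Conditioning on the first step:
t(state 5) = 1 + 0.3·t(state 5) + 0.36·t(state 3)
t(state 3) = 1 + 0.32·t(state 5) + 0.32·t(state 3)
Solving: t(state 5) = 2.8825, t(state 3) = 2.8271.
Expected steps from state 5 to state 2: 2.8825.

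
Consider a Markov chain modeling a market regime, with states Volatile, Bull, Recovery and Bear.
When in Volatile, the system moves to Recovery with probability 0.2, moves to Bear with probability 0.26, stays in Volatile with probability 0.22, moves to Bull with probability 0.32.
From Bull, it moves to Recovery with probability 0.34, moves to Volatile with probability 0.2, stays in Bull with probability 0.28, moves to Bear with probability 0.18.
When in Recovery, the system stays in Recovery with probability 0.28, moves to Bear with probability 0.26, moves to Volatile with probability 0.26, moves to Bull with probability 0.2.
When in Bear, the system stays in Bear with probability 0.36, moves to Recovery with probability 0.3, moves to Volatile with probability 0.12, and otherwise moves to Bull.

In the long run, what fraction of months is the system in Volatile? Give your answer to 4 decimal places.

0.1997

Let the stationary distribution be π with π = πP and π_1 + π_2 + π_3 + π_4 = 1.
π_1 = 0.22·π_1 + 0.2·π_2 + 0.26·π_3 + 0.12·π_4
π_2 = 0.32·π_1 + 0.28·π_2 + 0.2·π_3 + 0.22·π_4
π_3 = 0.2·π_1 + 0.34·π_2 + 0.28·π_3 + 0.3·π_4
Solving with the normalization constraint gives π = (0.1997, 0.2492, 0.2843, 0.2667).
So the stationary probability of Volatile is 0.1997.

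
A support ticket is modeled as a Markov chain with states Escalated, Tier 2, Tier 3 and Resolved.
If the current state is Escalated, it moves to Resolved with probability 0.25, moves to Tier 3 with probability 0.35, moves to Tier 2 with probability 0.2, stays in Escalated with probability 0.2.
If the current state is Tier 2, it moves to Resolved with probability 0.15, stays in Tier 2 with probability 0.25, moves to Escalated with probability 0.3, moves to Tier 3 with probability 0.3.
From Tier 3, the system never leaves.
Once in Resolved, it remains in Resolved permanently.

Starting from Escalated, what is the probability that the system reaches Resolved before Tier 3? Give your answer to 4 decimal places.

Let h(s) be the probability of absorption at Resolved starting from transient state s. Then h(Resolved) = 1 and h(Tier 3) = 0. By first-step analysis:
h(Escalated) = 0.2·h(Escalated) + 0.2·h(Tier 2) + 0.35·0 + 0.25·1
h(Tier 2) = 0.3·h(Escalated) + 0.25·h(Tier 2) + 0.3·0 + 0.15·1
Solving: h(Escalated) = 0.4028, h(Tier 2) = 0.3611.
Starting from Escalated, the probability is 0.4028.

0.4028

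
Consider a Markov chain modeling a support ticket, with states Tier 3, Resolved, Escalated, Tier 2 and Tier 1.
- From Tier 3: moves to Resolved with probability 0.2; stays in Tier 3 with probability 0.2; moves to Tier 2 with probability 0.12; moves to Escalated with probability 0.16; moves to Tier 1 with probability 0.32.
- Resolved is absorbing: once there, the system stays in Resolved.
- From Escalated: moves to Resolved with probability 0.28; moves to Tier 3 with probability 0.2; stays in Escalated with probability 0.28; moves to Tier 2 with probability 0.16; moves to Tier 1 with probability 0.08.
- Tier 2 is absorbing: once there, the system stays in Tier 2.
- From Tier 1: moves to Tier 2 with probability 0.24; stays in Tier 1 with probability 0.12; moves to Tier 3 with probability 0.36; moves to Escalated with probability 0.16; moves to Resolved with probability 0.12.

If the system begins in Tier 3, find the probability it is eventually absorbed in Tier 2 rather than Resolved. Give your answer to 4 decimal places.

Let h(s) be the probability of absorption at Tier 2 starting from transient state s. Then h(Tier 2) = 1 and h(Resolved) = 0. By first-step analysis:
h(Tier 3) = 0.2·h(Tier 3) + 0.2·0 + 0.16·h(Escalated) + 0.12·1 + 0.32·h(Tier 1)
h(Escalated) = 0.2·h(Tier 3) + 0.28·0 + 0.28·h(Escalated) + 0.16·1 + 0.08·h(Tier 1)
h(Tier 1) = 0.36·h(Tier 3) + 0.12·0 + 0.16·h(Escalated) + 0.24·1 + 0.12·h(Tier 1)
Solving: h(Tier 3) = 0.4413, h(Escalated) = 0.4033, h(Tier 1) = 0.5266.
Starting from Tier 3, the probability is 0.4413.

0.4413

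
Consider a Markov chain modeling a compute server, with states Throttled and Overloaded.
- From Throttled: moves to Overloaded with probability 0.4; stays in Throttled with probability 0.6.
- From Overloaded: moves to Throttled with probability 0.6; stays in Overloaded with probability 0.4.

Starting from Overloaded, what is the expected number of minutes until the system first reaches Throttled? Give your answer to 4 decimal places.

1.6667

Let t(s) be the expected number of minutes to first reach Throttled from state s, with t(Throttled) = 0. Conditioning on the first minute:
t(Overloaded) = 1 + 0.4·t(Overloaded)
Solving: t(Overloaded) = 1.6667.
Expected minutes from Overloaded to Throttled: 1.6667.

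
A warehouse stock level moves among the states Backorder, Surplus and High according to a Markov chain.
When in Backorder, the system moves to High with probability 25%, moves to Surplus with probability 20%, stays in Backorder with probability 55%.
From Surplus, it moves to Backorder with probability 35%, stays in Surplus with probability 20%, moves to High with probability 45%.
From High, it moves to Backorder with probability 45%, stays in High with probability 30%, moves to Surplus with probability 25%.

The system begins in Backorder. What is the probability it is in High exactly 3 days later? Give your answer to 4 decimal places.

0.3076

Propagate the distribution vector 3 days from Backorder.
After 0 days: (1.0000, 0.0000, 0.0000)
After 1 day: (0.5500, 0.2000, 0.2500)
After 2 days: (0.4850, 0.2125, 0.3025)
After 3 days: (0.4773, 0.2151, 0.3076)
P(in High after 3 days) = 0.3076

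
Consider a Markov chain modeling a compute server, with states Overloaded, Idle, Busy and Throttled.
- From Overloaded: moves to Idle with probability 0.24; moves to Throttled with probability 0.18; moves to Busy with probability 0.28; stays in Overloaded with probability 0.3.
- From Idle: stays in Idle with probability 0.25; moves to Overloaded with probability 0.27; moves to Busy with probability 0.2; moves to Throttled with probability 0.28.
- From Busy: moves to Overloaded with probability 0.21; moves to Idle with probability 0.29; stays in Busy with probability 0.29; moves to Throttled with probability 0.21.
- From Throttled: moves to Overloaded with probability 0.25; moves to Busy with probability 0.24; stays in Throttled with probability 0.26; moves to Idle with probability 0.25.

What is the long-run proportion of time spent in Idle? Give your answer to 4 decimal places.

0.2575

Let the stationary distribution be π with π = πP and π_1 + π_2 + π_3 + π_4 = 1.
π_1 = 0.3·π_1 + 0.27·π_2 + 0.21·π_3 + 0.25·π_4
π_2 = 0.24·π_1 + 0.25·π_2 + 0.29·π_3 + 0.25·π_4
π_3 = 0.28·π_1 + 0.2·π_2 + 0.29·π_3 + 0.24·π_4
Solving with the normalization constraint gives π = (0.2579, 0.2575, 0.2526, 0.2319).
So the stationary probability of Idle is 0.2575.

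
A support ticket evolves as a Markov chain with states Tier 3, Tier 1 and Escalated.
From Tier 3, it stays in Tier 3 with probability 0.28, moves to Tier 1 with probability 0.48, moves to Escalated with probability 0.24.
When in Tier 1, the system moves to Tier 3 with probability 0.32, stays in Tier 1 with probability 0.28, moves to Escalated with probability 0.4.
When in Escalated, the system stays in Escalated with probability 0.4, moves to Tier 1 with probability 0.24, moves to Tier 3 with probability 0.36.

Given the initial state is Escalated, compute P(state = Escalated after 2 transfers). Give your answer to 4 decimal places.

0.3424

Sum over the intermediate state after 1 transfer:
P = P(Escalated→Tier 3)·P(Tier 3→Escalated) + P(Escalated→Tier 1)·P(Tier 1→Escalated) + P(Escalated→Escalated)·P(Escalated→Escalated)
  = 0.36×0.24 + 0.24×0.4 + 0.4×0.4
  = 0.0864 + 0.0960 + 0.1600 = 0.3424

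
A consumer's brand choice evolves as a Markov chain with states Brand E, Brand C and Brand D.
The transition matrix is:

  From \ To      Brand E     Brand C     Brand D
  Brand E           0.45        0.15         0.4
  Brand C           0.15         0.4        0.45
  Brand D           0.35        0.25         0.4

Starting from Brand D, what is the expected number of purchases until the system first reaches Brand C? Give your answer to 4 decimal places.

Let t(s) be the expected number of purchases to first reach Brand C from state s, with t(Brand C) = 0. Conditioning on the first purchase:
t(Brand E) = 1 + 0.45·t(Brand E) + 0.4·t(Brand D)
t(Brand D) = 1 + 0.35·t(Brand E) + 0.4·t(Brand D)
Solving: t(Brand E) = 5.2632, t(Brand D) = 4.7368.
Expected purchases from Brand D to Brand C: 4.7368.

4.7368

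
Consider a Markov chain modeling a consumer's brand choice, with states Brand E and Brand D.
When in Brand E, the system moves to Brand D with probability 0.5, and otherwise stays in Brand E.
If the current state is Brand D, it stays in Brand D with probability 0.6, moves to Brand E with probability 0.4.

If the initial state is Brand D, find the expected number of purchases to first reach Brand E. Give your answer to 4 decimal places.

Let t(s) be the expected number of purchases to first reach Brand E from state s, with t(Brand E) = 0. Conditioning on the first purchase:
t(Brand D) = 1 + 0.6·t(Brand D)
Solving: t(Brand D) = 2.5000.
Expected purchases from Brand D to Brand E: 2.5000.

2.5000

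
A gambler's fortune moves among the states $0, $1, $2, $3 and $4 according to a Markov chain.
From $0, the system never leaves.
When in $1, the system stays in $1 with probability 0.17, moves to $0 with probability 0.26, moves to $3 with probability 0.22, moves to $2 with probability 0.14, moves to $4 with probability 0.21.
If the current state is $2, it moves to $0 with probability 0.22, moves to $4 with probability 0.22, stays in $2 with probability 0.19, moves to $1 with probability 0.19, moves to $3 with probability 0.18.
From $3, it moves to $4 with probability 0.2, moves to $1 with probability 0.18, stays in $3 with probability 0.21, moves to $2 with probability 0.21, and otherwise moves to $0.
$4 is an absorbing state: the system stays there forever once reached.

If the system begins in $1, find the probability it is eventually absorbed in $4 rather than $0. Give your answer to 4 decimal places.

Let h(s) be the probability of absorption at $4 starting from transient state s. Then h($4) = 1 and h($0) = 0. By first-step analysis:
h($1) = 0.26·0 + 0.17·h($1) + 0.14·h($2) + 0.22·h($3) + 0.21·1
h($2) = 0.22·0 + 0.19·h($1) + 0.19·h($2) + 0.18·h($3) + 0.22·1
h($3) = 0.2·0 + 0.18·h($1) + 0.21·h($2) + 0.21·h($3) + 0.2·1
Solving: h($1) = 0.4653, h($2) = 0.4895, h($3) = 0.4893.
Starting from $1, the probability is 0.4653.

0.4653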